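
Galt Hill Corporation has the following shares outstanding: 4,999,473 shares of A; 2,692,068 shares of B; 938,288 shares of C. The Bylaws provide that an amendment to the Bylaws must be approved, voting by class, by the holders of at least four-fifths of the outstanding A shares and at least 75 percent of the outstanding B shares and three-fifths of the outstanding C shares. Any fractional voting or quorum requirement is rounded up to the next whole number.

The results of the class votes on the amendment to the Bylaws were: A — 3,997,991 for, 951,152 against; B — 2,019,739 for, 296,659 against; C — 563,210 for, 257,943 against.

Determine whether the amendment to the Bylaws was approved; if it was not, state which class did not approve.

Not approved — the A shares did not give the required vote.

A: 4/5 of 4999473 = 3999578.40, rounded up to 3999579; 3,999,579 required, 3,997,991 in favor — not approved.
B: 3/4 of 2692068 = 2019051; 2,019,051 required, 2,019,739 in favor — approved.
C: 3/5 of 938288 = 562972.80, rounded up to 562973; 562,973 required, 563,210 in favor — approved.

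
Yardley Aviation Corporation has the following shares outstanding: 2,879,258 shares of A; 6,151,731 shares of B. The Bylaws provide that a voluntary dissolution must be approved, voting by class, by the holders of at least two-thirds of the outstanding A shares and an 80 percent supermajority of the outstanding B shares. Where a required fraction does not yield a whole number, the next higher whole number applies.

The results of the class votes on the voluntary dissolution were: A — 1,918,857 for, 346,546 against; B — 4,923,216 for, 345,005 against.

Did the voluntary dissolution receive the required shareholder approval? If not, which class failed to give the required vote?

A: 2/3 of 2879258 = 1919505.33, rounded up to 1919506; 1,919,506 required, 1,918,857 in favor — not approved.
B: 4/5 of 6151731 = 4921384.80, rounded up to 4921385; 4,921,385 required, 4,923,216 in favor — approved.

Not approved — the A shares did not give the required vote.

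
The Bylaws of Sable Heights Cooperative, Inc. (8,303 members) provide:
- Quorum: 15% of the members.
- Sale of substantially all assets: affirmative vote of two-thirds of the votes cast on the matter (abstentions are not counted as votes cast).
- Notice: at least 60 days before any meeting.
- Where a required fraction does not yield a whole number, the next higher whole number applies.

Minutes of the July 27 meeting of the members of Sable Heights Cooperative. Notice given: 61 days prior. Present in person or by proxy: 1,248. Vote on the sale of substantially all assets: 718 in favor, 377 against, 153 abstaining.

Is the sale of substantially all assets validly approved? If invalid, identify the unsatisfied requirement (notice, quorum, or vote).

Invalid — vote requirement not satisfied.

Notice: 61 days given; 60 required. Satisfied.
Quorum: 15% of 8,303 = 1,245.45, rounded up to 1,246; 1,248 present. Satisfied.
Vote: requires two-thirds of the votes cast (1,248 − 153 abstaining = 1,095); 2/3 of 1095 = 730, so 730 needed; 718 in favor. Not satisfied.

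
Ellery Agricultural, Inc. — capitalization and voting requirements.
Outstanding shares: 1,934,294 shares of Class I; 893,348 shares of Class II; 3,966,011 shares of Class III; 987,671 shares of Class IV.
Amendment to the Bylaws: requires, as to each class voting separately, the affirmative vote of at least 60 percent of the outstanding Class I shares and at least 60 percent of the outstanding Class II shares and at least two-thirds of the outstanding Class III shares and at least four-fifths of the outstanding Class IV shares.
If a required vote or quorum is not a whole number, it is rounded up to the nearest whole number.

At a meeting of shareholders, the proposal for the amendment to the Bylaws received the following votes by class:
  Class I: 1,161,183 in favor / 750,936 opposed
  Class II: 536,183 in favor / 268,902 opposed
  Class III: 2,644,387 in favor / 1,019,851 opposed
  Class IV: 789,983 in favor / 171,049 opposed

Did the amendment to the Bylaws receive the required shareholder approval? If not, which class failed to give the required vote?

Not approved — the Class IV shares did not give the required vote.

Class I: 3/5 of 1934294 = 1160576.40, rounded up to 1160577; 1,160,577 required, 1,161,183 in favor — approved.
Class II: 3/5 of 893348 = 536008.80, rounded up to 536009; 536,009 required, 536,183 in favor — approved.
Class III: 2/3 of 3966011 = 2644007.33, rounded up to 2644008; 2,644,008 required, 2,644,387 in favor — approved.
Class IV: 4/5 of 987671 = 790136.80, rounded up to 790137; 790,137 required, 789,983 in favor — not approved.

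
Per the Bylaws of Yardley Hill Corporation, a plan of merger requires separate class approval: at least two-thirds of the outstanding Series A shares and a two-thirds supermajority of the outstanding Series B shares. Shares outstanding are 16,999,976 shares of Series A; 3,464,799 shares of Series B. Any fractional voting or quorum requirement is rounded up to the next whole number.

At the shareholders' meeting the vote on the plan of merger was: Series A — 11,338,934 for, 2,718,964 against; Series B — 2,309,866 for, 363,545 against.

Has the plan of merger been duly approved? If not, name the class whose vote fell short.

Series A: 2/3 of 16999976 = 11333317.33, rounded up to 11333318; 11,333,318 required, 11,338,934 in favor — approved.
Series B: 2/3 of 3464799 = 2309866; 2,309,866 required, 2,309,866 in favor — approved.

Approved — every class gave the required vote.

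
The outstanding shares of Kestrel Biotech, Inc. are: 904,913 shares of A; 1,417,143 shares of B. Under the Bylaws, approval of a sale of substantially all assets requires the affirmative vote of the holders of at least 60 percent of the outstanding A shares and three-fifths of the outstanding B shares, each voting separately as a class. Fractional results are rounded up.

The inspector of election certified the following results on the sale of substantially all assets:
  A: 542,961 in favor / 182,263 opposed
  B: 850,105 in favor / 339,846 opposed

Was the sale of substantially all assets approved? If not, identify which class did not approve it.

Not approved — the B shares did not give the required vote.

A: 3/5 of 904913 = 542947.80, rounded up to 542948; 542,948 required, 542,961 in favor — approved.
B: 3/5 of 1417143 = 850285.80, rounded up to 850286; 850,286 required, 850,105 in favor — not approved.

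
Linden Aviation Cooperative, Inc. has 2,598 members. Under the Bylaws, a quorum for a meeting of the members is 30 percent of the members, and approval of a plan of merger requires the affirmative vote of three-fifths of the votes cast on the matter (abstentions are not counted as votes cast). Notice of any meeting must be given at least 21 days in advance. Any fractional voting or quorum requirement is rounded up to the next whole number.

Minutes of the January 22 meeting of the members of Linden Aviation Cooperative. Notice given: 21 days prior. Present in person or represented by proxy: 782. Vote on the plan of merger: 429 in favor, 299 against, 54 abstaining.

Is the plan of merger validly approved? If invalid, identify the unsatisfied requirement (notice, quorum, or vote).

Invalid — vote requirement not satisfied.

Notice: 21 days given; 21 required. Satisfied.
Quorum: 30% of 2,598 = 779.40, rounded up to 780; 782 present. Satisfied.
Vote: requires three-fifths of the votes cast (782 − 54 abstaining = 728); 3/5 of 728 = 436.80, rounded up to 437, so 437 needed; 429 in favor. Not satisfied.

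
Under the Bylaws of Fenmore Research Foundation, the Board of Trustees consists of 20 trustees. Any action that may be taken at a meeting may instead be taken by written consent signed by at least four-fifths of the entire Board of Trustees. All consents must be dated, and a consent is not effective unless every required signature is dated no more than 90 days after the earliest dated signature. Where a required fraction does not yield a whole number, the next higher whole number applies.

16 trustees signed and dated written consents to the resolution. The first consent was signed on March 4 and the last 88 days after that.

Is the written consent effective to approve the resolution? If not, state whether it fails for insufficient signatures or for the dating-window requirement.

Signatures required: at least four-fifths of 20 — 4/5 of 20 = 16, so 16 needed; 16 signed. Sufficient.
Dating window: the latest signature is 88 days after the earliest; the limit is 90 days. Within the window.

Effective — both the signature and dating-window requirements are satisfied.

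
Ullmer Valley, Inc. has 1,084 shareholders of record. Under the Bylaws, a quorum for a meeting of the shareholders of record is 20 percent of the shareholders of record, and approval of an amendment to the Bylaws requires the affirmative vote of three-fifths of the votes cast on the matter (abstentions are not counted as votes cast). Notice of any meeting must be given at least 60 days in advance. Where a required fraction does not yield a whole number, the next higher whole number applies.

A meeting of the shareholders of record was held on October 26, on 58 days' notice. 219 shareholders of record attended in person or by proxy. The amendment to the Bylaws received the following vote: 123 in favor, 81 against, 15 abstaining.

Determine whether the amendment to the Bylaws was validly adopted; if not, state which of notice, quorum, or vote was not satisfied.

Invalid — notice requirement not satisfied.

Notice: 58 days given; 60 required. Not satisfied.
Quorum: 20% of 1,084 = 216.80, rounded up to 217; 219 present. Satisfied.
Vote: requires three-fifths of the votes cast (219 − 15 abstaining = 204); 3/5 of 204 = 122.40, rounded up to 123, so 123 needed; 123 in favor. Satisfied.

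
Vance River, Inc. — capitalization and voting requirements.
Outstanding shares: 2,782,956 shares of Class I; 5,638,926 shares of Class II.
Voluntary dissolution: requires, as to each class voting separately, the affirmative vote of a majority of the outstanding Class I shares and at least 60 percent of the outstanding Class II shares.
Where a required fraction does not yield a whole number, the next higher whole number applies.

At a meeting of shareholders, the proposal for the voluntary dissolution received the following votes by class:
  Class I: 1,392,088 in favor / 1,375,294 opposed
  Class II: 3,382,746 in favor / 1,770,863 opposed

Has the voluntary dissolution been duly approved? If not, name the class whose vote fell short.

Not approved — the Class II shares did not give the required vote.

Class I: a majority of 2782956 is 1391479; 1,391,479 required, 1,392,088 in favor — approved.
Class II: 3/5 of 5638926 = 3383355.60, rounded up to 3383356; 3,383,356 required, 3,382,746 in favor — not approved.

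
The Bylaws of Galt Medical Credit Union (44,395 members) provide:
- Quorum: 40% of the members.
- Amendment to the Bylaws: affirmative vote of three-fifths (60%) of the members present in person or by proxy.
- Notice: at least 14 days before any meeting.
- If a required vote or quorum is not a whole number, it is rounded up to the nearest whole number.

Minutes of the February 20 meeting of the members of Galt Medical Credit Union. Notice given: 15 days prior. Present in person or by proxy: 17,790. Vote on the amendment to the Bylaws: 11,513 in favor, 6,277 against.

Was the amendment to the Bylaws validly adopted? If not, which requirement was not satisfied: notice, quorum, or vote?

Valid — all requirements satisfied.

Notice: 15 days given; 14 required. Satisfied.
Quorum: 40% of 44,395 = 17,758; 17,790 present. Satisfied.
Vote: requires three-fifths of those present (17,790); 3/5 of 17790 = 10674, so 10,674 needed; 11,513 in favor. Satisfied.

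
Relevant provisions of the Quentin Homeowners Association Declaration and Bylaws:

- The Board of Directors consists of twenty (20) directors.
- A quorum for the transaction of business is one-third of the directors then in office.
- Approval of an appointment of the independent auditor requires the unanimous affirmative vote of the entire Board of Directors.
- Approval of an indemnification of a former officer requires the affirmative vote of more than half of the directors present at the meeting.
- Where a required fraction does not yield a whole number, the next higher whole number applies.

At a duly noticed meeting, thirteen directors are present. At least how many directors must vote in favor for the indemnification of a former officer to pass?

The indemnification of a former officer requires a majority of the directors present (13).
A majority of 13 is 7.

7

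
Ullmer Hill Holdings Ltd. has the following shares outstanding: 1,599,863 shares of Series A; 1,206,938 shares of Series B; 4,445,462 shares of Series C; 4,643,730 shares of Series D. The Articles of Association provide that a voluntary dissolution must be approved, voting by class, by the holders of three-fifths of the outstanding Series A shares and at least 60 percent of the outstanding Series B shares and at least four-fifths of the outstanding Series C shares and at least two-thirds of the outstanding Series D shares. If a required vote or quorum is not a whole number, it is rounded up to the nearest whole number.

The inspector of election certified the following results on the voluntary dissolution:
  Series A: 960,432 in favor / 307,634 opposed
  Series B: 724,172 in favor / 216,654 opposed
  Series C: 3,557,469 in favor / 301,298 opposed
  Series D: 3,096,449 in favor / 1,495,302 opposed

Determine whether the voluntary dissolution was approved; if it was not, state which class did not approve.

Series A: 3/5 of 1599863 = 959917.80, rounded up to 959918; 959,918 required, 960,432 in favor — approved.
Series B: 3/5 of 1206938 = 724162.80, rounded up to 724163; 724,163 required, 724,172 in favor — approved.
Series C: 4/5 of 4445462 = 3556369.60, rounded up to 3556370; 3,556,370 required, 3,557,469 in favor — approved.
Series D: 2/3 of 4643730 = 3095820; 3,095,820 required, 3,096,449 in favor — approved.

Approved — every class gave the required vote.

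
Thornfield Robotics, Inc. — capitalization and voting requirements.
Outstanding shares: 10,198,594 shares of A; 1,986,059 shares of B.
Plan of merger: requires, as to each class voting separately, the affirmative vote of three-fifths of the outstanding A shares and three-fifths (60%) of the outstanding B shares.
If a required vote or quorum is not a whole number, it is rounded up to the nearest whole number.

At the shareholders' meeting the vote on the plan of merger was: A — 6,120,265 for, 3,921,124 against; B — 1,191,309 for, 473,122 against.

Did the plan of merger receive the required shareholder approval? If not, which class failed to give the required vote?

Not approved — the B shares did not give the required vote.

A: 3/5 of 10198594 = 6119156.40, rounded up to 6119157; 6,119,157 required, 6,120,265 in favor — approved.
B: 3/5 of 1986059 = 1191635.40, rounded up to 1191636; 1,191,636 required, 1,191,309 in favor — not approved.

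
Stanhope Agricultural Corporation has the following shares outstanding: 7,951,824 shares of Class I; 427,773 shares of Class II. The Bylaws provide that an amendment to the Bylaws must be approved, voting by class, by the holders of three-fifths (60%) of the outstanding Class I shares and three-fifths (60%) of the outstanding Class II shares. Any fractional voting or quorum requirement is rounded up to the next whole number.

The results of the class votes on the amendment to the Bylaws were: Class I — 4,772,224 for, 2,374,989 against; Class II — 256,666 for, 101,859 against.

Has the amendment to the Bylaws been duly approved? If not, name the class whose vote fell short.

Class I: 3/5 of 7951824 = 4771094.40, rounded up to 4771095; 4,771,095 required, 4,772,224 in favor — approved.
Class II: 3/5 of 427773 = 256663.80, rounded up to 256664; 256,664 required, 256,666 in favor — approved.

Approved — every class gave the required vote.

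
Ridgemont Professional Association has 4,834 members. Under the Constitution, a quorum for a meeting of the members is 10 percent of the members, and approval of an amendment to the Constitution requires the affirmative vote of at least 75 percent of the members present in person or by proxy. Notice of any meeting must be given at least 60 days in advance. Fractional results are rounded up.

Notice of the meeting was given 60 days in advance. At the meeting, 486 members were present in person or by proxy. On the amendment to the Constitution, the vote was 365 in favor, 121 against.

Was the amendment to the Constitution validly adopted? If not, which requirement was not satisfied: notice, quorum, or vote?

Notice: 60 days given; 60 required. Satisfied.
Quorum: 10% of 4,834 = 483.40, rounded up to 484; 486 present. Satisfied.
Vote: requires three-fourths of those present (486); 3/4 of 486 = 364.50, rounded up to 365, so 365 needed; 365 in favor. Satisfied.

Valid — all requirements satisfied.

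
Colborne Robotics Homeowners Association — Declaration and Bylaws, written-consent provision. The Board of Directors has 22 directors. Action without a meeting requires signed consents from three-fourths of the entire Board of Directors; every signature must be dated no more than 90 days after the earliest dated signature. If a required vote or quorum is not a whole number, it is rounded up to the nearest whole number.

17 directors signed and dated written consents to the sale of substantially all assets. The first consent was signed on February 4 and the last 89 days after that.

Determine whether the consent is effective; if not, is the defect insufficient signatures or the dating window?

Effective — both the signature and dating-window requirements are satisfied.

Signatures required: three-fourths of 22 — 3/4 of 22 = 16.50, rounded up to 17, so 17 needed; 17 signed. Sufficient.
Dating window: the latest signature is 89 days after the earliest; the limit is 90 days. Within the window.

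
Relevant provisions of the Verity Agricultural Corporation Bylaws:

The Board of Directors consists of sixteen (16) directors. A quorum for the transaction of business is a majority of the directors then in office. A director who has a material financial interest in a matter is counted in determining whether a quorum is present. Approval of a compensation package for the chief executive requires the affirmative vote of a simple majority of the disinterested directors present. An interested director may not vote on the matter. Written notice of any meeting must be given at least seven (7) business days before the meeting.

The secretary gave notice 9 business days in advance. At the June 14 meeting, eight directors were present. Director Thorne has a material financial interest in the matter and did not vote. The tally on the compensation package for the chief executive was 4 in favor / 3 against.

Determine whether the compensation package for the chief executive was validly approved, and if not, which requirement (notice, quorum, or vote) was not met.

Notice: 9 business days given; 7 required (9 ≥ 7). Satisfied.
Quorum: 8 present (interested directors count toward quorum); quorum is 9. Not satisfied.
Vote: the compensation package for the chief executive requires a majority of the disinterested directors present (8 − 1 = 7). A majority of 7 is 4, so 4 affirmative votes are needed; 4 voted in favor. Satisfied. (Moot — without a quorum no business can be validly transacted.)

Invalid — quorum requirement not satisfied.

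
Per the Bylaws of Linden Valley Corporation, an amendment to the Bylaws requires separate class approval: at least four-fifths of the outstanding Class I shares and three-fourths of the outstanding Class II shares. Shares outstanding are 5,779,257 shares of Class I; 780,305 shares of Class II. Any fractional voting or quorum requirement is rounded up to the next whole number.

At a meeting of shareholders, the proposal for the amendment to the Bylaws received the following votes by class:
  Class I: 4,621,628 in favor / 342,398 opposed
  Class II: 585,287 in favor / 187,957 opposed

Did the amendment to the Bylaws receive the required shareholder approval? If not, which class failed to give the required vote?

Class I: 4/5 of 5779257 = 4623405.60, rounded up to 4623406; 4,623,406 required, 4,621,628 in favor — not approved.
Class II: 3/4 of 780305 = 585228.75, rounded up to 585229; 585,229 required, 585,287 in favor — approved.

Not approved — the Class I shares did not give the required vote.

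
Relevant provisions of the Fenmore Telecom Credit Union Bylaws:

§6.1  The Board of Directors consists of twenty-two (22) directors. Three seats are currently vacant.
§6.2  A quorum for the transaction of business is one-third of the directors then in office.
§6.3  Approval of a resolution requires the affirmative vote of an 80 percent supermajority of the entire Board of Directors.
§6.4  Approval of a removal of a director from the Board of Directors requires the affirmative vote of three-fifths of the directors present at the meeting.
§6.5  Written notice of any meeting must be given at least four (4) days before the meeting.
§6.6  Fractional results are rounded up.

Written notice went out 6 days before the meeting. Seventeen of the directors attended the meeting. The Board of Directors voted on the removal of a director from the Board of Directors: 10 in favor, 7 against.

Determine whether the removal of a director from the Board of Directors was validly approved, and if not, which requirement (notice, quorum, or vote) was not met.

Invalid — vote requirement not satisfied.

Notice: 6 days given; 4 required (6 ≥ 4). Satisfied.
Quorum: 17 present; quorum is 7. Satisfied.
Vote: the removal of a director from the Board of Directors requires three-fifths of the directors present (17). 3/5 of 17 = 10.20, rounded up to 11, so 11 affirmative votes are needed; 10 voted in favor. Not satisfied.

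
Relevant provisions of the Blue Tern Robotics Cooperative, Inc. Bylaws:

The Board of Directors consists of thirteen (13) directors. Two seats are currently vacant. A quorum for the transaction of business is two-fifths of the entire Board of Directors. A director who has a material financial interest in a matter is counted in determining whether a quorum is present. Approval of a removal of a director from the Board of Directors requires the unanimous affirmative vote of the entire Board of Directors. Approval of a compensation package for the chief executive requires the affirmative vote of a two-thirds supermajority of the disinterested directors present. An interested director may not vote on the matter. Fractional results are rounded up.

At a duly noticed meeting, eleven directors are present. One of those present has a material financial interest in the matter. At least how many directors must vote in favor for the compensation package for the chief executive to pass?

7

The compensation package for the chief executive requires two-thirds of the disinterested directors present (11 − 1 = 10).
2/3 of 10 = 6.67, rounded up to 7.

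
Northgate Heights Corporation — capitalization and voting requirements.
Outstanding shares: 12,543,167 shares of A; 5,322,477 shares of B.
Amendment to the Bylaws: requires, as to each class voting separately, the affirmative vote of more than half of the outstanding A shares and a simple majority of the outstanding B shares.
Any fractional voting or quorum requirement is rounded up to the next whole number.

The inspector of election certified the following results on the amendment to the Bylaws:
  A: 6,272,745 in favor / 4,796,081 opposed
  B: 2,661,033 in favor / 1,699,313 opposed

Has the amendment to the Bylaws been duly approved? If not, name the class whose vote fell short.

A: a majority of 12543167 is 6271584; 6,271,584 required, 6,272,745 in favor — approved.
B: a majority of 5322477 is 2661239; 2,661,239 required, 2,661,033 in favor — not approved.

Not approved — the B shares did not give the required vote.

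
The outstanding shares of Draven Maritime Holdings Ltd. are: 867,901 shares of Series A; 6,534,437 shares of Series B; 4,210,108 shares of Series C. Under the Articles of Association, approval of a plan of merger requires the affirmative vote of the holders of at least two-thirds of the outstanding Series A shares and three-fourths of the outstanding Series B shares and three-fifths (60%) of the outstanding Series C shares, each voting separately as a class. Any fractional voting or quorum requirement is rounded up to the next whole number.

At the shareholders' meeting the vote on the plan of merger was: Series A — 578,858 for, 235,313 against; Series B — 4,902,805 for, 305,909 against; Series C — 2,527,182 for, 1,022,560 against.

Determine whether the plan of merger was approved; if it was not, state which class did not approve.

Approved — every class gave the required vote.

Series A: 2/3 of 867901 = 578600.67, rounded up to 578601; 578,601 required, 578,858 in favor — approved.
Series B: 3/4 of 6534437 = 4900827.75, rounded up to 4900828; 4,900,828 required, 4,902,805 in favor — approved.
Series C: 3/5 of 4210108 = 2526064.80, rounded up to 2526065; 2,526,065 required, 2,527,182 in favor — approved.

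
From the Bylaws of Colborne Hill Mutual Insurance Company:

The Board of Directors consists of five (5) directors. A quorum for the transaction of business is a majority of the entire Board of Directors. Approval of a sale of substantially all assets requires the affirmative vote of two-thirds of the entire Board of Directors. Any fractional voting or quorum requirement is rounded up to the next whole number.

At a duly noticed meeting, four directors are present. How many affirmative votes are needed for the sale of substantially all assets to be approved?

The sale of substantially all assets requires two-thirds of the entire Board of Directors (5).
2/3 of 5 = 3.33, rounded up to 4.

4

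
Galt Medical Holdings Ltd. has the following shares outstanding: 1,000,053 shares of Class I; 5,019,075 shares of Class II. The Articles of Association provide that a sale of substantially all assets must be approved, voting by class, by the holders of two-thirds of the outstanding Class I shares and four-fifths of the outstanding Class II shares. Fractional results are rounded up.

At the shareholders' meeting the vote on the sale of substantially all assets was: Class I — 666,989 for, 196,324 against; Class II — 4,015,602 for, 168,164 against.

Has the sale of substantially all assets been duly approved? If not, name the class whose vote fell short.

Class I: 2/3 of 1000053 = 666702; 666,702 required, 666,989 in favor — approved.
Class II: 4/5 of 5019075 = 4015260; 4,015,260 required, 4,015,602 in favor — approved.

Approved — every class gave the required vote.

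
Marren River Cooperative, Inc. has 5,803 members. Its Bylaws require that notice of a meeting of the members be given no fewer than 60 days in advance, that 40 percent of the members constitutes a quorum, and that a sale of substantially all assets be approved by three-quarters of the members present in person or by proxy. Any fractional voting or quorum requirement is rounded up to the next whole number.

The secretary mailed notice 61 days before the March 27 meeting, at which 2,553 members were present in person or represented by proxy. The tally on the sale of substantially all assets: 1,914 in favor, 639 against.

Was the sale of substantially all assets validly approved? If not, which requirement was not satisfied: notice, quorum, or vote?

Notice: 61 days given; 60 required. Satisfied.
Quorum: 40% of 5,803 = 2,321.20, rounded up to 2,322; 2,553 present. Satisfied.
Vote: requires three-fourths of those present (2,553); 3/4 of 2553 = 1914.75, rounded up to 1915, so 1,915 needed; 1,914 in favor. Not satisfied.

Invalid — vote requirement not satisfied.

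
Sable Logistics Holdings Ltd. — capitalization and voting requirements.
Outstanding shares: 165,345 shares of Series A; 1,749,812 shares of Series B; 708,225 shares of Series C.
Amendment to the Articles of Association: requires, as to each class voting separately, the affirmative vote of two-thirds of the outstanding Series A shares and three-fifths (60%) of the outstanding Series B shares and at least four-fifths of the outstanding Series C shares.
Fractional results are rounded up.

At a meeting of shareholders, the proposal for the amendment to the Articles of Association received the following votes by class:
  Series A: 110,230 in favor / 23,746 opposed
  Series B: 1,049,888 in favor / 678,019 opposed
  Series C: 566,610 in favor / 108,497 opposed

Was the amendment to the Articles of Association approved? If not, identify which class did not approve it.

Series A: 2/3 of 165345 = 110230; 110,230 required, 110,230 in favor — approved.
Series B: 3/5 of 1749812 = 1049887.20, rounded up to 1049888; 1,049,888 required, 1,049,888 in favor — approved.
Series C: 4/5 of 708225 = 566580; 566,580 required, 566,610 in favor — approved.

Approved — every class gave the required vote.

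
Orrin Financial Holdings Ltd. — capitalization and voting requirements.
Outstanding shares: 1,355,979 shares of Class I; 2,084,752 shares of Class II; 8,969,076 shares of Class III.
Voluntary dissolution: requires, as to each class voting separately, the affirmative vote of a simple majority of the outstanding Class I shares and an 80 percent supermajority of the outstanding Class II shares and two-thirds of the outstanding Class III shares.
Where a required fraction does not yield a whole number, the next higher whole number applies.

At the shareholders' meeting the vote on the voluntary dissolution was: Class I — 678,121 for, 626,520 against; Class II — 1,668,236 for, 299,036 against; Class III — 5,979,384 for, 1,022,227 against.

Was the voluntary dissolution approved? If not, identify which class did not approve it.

Approved — every class gave the required vote.

Class I: a majority of 1355979 is 677990; 677,990 required, 678,121 in favor — approved.
Class II: 4/5 of 2084752 = 1667801.60, rounded up to 1667802; 1,667,802 required, 1,668,236 in favor — approved.
Class III: 2/3 of 8969076 = 5979384; 5,979,384 required, 5,979,384 in favor — approved.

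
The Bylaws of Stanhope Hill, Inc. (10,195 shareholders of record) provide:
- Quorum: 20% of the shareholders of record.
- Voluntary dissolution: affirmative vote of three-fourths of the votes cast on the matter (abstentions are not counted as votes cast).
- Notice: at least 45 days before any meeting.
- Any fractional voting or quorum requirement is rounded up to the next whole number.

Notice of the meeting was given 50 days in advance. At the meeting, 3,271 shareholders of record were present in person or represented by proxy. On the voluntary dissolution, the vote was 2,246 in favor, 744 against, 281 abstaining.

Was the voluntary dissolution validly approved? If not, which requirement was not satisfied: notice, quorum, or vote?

Valid — all requirements satisfied.

Notice: 50 days given; 45 required. Satisfied.
Quorum: 20% of 10,195 = 2,039; 3,271 present. Satisfied.
Vote: requires three-fourths of the votes cast (3,271 − 281 abstaining = 2,990); 3/4 of 2990 = 2242.50, rounded up to 2243, so 2,243 needed; 2,246 in favor. Satisfied.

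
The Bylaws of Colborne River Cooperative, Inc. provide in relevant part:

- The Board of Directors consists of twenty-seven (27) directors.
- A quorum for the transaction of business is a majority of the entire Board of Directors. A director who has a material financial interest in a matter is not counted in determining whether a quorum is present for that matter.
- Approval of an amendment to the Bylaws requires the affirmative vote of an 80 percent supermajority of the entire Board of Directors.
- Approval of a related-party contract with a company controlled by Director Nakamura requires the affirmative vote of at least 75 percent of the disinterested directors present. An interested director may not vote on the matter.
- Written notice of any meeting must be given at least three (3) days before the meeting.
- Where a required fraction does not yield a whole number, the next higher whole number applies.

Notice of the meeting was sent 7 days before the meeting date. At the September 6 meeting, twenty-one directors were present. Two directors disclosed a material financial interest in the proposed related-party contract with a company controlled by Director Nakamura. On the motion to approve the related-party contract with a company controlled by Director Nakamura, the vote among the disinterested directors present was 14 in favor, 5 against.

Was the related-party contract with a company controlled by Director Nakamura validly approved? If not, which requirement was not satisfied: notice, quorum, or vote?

Notice: 7 days given; 3 required (7 ≥ 3). Satisfied.
Quorum: 21 present, but the 2 interested directors do not count, leaving 19. Quorum is 14. Satisfied.
Vote: the related-party contract with a company controlled by Director Nakamura requires three-fourths of the disinterested directors present (21 − 2 = 19). 3/4 of 19 = 14.25, rounded up to 15, so 15 affirmative votes are needed; 14 voted in favor. Not satisfied.

Invalid — vote requirement not satisfied.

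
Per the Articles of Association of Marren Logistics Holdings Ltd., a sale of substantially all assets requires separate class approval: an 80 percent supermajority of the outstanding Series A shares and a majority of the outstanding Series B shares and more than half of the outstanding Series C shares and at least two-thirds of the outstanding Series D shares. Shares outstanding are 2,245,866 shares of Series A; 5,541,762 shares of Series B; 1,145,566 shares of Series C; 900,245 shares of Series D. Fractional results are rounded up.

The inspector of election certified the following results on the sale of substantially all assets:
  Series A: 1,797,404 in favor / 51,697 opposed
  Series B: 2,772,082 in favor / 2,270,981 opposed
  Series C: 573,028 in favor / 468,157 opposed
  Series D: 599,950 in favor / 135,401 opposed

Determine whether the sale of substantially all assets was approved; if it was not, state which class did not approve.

Not approved — the Series D shares did not give the required vote.

Series A: 4/5 of 2245866 = 1796692.80, rounded up to 1796693; 1,796,693 required, 1,797,404 in favor — approved.
Series B: a majority of 5541762 is 2770882; 2,770,882 required, 2,772,082 in favor — approved.
Series C: a majority of 1145566 is 572784; 572,784 required, 573,028 in favor — approved.
Series D: 2/3 of 900245 = 600163.33, rounded up to 600164; 600,164 required, 599,950 in favor — not approved.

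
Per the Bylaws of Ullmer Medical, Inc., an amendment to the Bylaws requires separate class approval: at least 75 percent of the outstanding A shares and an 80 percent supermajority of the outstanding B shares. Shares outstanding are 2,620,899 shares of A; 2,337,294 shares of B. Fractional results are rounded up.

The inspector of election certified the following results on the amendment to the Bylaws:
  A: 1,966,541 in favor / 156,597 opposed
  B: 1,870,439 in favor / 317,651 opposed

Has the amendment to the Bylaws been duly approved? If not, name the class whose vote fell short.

A: 3/4 of 2620899 = 1965674.25, rounded up to 1965675; 1,965,675 required, 1,966,541 in favor — approved.
B: 4/5 of 2337294 = 1869835.20, rounded up to 1869836; 1,869,836 required, 1,870,439 in favor — approved.

Approved — every class gave the required vote.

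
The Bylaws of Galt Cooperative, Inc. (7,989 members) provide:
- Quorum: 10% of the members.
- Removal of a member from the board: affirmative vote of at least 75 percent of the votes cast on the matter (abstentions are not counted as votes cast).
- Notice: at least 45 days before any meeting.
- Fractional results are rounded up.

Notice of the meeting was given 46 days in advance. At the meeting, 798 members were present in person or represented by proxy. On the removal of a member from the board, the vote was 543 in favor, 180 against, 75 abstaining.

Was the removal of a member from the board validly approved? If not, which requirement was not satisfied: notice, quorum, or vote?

Notice: 46 days given; 45 required. Satisfied.
Quorum: 10% of 7,989 = 798.90, rounded up to 799; 798 present. Not satisfied.
Vote: requires three-fourths of the votes cast (798 − 75 abstaining = 723); 3/4 of 723 = 542.25, rounded up to 543, so 543 needed; 543 in favor. Satisfied.

Invalid — quorum requirement not satisfied.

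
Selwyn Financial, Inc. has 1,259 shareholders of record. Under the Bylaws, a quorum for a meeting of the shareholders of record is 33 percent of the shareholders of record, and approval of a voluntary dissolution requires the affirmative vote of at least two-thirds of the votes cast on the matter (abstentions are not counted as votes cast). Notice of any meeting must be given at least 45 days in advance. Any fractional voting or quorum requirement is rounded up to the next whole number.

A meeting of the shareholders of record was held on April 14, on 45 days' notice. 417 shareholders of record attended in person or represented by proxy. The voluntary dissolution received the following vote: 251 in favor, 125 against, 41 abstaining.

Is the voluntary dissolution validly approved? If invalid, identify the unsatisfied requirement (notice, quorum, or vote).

Notice: 45 days given; 45 required. Satisfied.
Quorum: 33% of 1,259 = 415.47, rounded up to 416; 417 present. Satisfied.
Vote: requires two-thirds of the votes cast (417 − 41 abstaining = 376); 2/3 of 376 = 250.67, rounded up to 251, so 251 needed; 251 in favor. Satisfied.

Valid — all requirements satisfied.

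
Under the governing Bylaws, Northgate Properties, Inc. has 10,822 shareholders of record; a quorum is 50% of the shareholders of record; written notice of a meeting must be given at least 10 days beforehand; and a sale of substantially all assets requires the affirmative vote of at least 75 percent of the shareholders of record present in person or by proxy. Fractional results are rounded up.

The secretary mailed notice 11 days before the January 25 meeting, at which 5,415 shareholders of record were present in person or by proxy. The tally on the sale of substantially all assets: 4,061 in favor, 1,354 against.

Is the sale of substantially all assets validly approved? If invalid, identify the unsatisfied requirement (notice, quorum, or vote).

Notice: 11 days given; 10 required. Satisfied.
Quorum: 50% of 10,822 = 5,411; 5,415 present. Satisfied.
Vote: requires three-fourths of those present (5,415); 3/4 of 5415 = 4061.25, rounded up to 4062, so 4,062 needed; 4,061 in favor. Not satisfied.

Invalid — vote requirement not satisfied.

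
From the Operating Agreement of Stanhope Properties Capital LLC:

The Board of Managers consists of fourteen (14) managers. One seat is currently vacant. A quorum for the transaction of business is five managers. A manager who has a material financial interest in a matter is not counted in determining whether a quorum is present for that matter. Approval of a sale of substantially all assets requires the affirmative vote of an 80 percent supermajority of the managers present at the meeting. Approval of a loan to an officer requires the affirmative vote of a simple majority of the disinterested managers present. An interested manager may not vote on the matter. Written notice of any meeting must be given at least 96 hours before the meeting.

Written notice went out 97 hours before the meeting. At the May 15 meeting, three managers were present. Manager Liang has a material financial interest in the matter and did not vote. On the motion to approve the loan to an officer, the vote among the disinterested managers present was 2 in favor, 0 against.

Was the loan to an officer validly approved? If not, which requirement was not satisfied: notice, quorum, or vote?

Notice: 97 hours given; 96 required (97 ≥ 96). Satisfied.
Quorum: 3 present, but the 1 interested manager does not count, leaving 2. Quorum is 5. Not satisfied.
Vote: the loan to an officer requires a majority of the disinterested managers present (3 − 1 = 2). A majority of 2 is 2, so 2 affirmative votes are needed; 2 voted in favor. Satisfied. (Moot — without a quorum no business can be validly transacted.)

Invalid — quorum requirement not satisfied.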